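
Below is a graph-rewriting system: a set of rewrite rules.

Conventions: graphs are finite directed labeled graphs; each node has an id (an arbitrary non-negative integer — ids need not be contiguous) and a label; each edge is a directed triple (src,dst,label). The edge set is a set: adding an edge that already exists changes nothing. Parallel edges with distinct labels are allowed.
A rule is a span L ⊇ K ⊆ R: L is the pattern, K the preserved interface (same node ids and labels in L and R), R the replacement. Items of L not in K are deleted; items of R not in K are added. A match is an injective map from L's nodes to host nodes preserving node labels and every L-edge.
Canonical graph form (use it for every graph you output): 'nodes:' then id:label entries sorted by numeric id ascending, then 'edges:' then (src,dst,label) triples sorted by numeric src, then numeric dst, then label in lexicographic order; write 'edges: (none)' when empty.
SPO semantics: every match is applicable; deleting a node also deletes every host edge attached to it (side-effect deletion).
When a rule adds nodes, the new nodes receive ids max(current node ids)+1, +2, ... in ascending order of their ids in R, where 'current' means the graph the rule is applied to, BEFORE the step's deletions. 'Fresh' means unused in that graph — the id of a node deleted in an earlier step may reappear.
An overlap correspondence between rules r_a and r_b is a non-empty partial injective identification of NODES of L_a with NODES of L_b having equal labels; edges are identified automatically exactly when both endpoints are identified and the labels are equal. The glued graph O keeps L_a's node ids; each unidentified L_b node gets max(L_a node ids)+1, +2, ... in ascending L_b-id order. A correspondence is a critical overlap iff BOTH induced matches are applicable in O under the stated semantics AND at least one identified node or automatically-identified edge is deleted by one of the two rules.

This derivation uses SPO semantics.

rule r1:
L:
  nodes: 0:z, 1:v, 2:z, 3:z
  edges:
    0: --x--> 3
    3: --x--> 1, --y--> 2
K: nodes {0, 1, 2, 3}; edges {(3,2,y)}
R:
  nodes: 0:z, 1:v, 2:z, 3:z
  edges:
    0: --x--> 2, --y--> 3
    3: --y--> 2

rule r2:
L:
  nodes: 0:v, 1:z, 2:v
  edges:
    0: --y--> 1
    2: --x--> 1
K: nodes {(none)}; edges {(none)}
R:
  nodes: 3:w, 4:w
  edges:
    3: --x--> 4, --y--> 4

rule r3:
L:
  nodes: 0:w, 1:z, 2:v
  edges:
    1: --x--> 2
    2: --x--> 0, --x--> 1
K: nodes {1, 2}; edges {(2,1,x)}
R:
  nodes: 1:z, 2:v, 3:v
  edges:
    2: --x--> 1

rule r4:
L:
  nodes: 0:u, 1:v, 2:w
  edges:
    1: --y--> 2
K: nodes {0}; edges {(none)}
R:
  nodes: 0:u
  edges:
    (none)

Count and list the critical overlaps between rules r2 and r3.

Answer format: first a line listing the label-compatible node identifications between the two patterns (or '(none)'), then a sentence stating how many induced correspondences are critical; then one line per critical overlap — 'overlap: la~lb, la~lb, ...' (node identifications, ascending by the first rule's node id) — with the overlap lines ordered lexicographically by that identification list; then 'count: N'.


label-compatible node identifications between L(r2) and L(r3): 0~2, 1~1, 2~2
5 of the induced correspondences are critical overlaps of r2 and r3.
overlap: 0~2
overlap: 0~2, 1~1
overlap: 1~1
overlap: 1~1, 2~2
overlap: 2~2
count: 5


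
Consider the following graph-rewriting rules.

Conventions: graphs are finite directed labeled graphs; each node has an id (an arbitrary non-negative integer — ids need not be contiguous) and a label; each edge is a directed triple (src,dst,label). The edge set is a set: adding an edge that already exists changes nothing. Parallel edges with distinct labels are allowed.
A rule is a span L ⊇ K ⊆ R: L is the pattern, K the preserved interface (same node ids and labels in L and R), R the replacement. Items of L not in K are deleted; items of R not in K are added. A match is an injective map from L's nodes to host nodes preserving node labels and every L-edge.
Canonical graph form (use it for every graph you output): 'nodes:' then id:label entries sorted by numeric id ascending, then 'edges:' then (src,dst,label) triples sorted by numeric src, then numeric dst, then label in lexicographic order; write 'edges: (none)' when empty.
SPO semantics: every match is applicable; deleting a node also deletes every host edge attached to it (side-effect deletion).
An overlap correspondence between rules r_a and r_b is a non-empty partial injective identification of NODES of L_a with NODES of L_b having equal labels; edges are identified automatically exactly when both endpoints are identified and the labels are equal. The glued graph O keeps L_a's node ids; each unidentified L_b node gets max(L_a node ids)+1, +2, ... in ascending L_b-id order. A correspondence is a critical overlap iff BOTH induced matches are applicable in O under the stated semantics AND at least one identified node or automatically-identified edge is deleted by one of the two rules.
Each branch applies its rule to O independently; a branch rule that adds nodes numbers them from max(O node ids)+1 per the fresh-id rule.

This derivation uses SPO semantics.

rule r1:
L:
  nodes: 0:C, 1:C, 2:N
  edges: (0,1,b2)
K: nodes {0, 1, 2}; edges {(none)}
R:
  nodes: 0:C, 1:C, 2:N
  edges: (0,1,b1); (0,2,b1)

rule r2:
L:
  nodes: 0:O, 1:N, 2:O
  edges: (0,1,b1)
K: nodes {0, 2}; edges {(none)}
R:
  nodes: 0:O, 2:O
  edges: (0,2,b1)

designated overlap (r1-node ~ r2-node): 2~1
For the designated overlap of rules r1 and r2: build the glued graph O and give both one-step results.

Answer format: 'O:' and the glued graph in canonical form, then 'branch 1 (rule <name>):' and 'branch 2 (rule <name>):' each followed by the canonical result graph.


O:
nodes: 0:C, 1:C, 2:N, 3:O, 4:O
edges: (0,1,b2); (3,2,b1)
branch 1 (rule r1):
nodes: 0:C, 1:C, 2:N, 3:O, 4:O
edges: (0,1,b1); (0,2,b1); (3,2,b1)
branch 2 (rule r2):
nodes: 0:C, 1:C, 3:O, 4:O
edges: (0,1,b2); (3,4,b1)


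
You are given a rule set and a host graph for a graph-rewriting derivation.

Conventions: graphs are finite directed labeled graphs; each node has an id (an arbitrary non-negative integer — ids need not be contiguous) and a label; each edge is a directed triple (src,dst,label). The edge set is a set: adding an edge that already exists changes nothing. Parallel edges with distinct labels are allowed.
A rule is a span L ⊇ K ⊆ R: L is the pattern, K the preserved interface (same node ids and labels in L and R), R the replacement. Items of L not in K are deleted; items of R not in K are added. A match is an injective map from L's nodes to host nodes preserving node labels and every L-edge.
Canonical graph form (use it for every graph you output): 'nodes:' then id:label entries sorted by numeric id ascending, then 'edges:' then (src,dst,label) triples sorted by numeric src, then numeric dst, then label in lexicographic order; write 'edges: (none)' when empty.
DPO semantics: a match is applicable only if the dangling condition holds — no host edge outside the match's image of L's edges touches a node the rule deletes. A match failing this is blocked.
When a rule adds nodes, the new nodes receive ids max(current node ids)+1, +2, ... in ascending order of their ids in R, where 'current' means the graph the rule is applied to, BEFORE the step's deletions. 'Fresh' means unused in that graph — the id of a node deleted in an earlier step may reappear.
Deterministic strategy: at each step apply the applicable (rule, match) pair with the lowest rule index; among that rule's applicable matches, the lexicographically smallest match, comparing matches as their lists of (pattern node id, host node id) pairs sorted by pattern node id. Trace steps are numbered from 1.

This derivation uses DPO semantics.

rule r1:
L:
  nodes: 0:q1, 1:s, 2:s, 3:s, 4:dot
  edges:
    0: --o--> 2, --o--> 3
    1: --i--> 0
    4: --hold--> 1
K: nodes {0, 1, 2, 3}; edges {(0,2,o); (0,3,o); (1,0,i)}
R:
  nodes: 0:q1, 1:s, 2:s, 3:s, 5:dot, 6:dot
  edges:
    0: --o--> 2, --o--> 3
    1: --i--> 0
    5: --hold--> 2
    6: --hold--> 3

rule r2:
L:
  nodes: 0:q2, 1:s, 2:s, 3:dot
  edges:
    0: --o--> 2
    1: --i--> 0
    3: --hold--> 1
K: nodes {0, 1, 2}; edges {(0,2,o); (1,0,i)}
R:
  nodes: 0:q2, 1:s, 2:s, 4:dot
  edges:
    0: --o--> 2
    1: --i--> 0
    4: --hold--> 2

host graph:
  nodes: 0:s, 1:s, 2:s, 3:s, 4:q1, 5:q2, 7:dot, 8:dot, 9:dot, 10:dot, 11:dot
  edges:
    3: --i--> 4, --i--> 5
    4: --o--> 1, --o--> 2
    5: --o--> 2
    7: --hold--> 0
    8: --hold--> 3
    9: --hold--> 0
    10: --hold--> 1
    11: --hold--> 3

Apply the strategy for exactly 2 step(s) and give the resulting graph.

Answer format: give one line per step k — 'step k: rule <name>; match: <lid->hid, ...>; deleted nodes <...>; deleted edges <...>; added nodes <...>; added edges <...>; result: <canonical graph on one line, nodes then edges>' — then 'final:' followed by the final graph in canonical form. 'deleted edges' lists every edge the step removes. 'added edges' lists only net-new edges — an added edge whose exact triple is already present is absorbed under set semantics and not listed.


step 1: rule r1; match: 0->4, 1->3, 2->1, 3->2, 4->8; deleted nodes 8; deleted edges (8,3,hold); added nodes 12, 13; added edges (12,1,hold); (13,2,hold); result: nodes: 0:s, 1:s, 2:s, 3:s, 4:q1, 5:q2, 7:dot, 9:dot, 10:dot, 11:dot, 12:dot, 13:dot edges: (3,4,i); (3,5,i); (4,1,o); (4,2,o); (5,2,o); (7,0,hold); (9,0,hold); (10,1,hold); (11,3,hold); (12,1,hold); (13,2,hold)
step 2: rule r1; match: 0->4, 1->3, 2->1, 3->2, 4->11; deleted nodes 11; deleted edges (11,3,hold); added nodes 14, 15; added edges (14,1,hold); (15,2,hold); result: nodes: 0:s, 1:s, 2:s, 3:s, 4:q1, 5:q2, 7:dot, 9:dot, 10:dot, 12:dot, 13:dot, 14:dot, 15:dot edges: (3,4,i); (3,5,i); (4,1,o); (4,2,o); (5,2,o); (7,0,hold); (9,0,hold); (10,1,hold); (12,1,hold); (13,2,hold); (14,1,hold); (15,2,hold)
final:
nodes: 0:s, 1:s, 2:s, 3:s, 4:q1, 5:q2, 7:dot, 9:dot, 10:dot, 12:dot, 13:dot, 14:dot, 15:dot
edges: (3,4,i); (3,5,i); (4,1,o); (4,2,o); (5,2,o); (7,0,hold); (9,0,hold); (10,1,hold); (12,1,hold); (13,2,hold); (14,1,hold); (15,2,hold)


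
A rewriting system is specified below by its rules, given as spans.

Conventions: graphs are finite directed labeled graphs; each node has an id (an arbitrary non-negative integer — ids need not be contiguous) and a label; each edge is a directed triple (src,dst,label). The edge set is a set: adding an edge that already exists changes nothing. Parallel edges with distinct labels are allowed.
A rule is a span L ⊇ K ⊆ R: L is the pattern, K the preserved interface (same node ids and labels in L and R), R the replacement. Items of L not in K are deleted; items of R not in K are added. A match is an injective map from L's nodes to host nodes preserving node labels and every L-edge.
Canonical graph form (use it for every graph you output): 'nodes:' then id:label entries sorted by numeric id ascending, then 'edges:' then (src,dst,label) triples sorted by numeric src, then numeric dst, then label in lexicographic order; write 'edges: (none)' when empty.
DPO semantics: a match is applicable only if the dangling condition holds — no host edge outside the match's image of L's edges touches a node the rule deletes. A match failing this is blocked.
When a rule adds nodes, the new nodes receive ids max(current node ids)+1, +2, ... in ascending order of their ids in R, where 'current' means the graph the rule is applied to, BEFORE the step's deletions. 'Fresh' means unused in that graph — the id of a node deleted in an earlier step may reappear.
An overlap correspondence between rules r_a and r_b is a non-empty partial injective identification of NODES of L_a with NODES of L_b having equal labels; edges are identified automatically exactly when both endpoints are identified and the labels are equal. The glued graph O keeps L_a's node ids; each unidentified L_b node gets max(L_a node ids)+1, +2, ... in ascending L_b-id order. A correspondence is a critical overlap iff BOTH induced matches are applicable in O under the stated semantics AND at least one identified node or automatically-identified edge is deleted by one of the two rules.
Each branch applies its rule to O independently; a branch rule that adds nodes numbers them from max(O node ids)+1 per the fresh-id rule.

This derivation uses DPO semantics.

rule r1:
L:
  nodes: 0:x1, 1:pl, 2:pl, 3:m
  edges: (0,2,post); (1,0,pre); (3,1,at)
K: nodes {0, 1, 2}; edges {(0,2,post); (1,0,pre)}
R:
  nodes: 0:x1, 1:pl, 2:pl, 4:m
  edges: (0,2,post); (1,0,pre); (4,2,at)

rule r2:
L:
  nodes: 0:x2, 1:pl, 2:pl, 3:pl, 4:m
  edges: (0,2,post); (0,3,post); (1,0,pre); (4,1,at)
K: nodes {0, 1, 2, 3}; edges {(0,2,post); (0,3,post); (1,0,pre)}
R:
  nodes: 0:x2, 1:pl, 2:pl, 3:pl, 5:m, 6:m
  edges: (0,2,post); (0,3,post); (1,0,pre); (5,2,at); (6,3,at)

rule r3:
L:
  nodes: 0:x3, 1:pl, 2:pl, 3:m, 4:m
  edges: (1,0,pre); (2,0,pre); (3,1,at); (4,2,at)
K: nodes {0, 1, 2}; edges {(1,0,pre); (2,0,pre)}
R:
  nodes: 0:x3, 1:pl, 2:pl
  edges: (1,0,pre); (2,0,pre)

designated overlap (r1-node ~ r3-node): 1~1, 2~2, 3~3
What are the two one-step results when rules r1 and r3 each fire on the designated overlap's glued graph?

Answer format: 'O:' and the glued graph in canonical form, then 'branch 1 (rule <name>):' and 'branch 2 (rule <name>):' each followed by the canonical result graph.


O:
nodes: 0:x1, 1:pl, 2:pl, 3:m, 4:x3, 5:m
edges: (0,2,post); (1,0,pre); (1,4,pre); (2,4,pre); (3,1,at); (5,2,at)
branch 1 (rule r1):
nodes: 0:x1, 1:pl, 2:pl, 4:x3, 5:m, 6:m
edges: (0,2,post); (1,0,pre); (1,4,pre); (2,4,pre); (5,2,at); (6,2,at)
branch 2 (rule r3):
nodes: 0:x1, 1:pl, 2:pl, 4:x3
edges: (0,2,post); (1,0,pre); (1,4,pre); (2,4,pre)


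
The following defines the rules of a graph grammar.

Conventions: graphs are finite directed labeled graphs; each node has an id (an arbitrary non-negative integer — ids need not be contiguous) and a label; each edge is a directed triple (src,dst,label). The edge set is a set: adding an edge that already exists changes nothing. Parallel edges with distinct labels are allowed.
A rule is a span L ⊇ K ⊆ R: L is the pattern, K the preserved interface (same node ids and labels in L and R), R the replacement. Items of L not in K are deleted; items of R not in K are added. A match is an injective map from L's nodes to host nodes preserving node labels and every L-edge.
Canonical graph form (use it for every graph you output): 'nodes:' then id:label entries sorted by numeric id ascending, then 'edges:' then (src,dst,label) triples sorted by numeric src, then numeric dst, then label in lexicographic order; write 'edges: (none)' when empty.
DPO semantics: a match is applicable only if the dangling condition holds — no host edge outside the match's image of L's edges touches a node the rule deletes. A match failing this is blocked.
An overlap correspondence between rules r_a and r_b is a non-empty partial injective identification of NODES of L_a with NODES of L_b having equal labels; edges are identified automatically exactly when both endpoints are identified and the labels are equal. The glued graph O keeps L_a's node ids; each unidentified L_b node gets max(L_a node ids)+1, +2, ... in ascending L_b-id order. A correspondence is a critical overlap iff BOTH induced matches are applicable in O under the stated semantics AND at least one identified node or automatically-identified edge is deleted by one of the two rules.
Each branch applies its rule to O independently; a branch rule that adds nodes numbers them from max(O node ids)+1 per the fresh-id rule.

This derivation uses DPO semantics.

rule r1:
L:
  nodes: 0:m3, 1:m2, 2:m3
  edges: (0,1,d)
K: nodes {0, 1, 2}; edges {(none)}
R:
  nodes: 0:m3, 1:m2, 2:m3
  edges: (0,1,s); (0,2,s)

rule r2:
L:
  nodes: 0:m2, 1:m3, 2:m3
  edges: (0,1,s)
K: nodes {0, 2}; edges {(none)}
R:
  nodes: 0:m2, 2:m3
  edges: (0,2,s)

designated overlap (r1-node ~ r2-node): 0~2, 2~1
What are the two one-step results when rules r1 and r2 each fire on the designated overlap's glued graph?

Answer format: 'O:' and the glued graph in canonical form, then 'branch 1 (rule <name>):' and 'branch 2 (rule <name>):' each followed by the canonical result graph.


O:
nodes: 0:m3, 1:m2, 2:m3, 3:m2
edges: (0,1,d); (3,2,s)
branch 1 (rule r1):
nodes: 0:m3, 1:m2, 2:m3, 3:m2
edges: (0,1,s); (0,2,s); (3,2,s)
branch 2 (rule r2):
nodes: 0:m3, 1:m2, 3:m2
edges: (0,1,d); (3,0,s)


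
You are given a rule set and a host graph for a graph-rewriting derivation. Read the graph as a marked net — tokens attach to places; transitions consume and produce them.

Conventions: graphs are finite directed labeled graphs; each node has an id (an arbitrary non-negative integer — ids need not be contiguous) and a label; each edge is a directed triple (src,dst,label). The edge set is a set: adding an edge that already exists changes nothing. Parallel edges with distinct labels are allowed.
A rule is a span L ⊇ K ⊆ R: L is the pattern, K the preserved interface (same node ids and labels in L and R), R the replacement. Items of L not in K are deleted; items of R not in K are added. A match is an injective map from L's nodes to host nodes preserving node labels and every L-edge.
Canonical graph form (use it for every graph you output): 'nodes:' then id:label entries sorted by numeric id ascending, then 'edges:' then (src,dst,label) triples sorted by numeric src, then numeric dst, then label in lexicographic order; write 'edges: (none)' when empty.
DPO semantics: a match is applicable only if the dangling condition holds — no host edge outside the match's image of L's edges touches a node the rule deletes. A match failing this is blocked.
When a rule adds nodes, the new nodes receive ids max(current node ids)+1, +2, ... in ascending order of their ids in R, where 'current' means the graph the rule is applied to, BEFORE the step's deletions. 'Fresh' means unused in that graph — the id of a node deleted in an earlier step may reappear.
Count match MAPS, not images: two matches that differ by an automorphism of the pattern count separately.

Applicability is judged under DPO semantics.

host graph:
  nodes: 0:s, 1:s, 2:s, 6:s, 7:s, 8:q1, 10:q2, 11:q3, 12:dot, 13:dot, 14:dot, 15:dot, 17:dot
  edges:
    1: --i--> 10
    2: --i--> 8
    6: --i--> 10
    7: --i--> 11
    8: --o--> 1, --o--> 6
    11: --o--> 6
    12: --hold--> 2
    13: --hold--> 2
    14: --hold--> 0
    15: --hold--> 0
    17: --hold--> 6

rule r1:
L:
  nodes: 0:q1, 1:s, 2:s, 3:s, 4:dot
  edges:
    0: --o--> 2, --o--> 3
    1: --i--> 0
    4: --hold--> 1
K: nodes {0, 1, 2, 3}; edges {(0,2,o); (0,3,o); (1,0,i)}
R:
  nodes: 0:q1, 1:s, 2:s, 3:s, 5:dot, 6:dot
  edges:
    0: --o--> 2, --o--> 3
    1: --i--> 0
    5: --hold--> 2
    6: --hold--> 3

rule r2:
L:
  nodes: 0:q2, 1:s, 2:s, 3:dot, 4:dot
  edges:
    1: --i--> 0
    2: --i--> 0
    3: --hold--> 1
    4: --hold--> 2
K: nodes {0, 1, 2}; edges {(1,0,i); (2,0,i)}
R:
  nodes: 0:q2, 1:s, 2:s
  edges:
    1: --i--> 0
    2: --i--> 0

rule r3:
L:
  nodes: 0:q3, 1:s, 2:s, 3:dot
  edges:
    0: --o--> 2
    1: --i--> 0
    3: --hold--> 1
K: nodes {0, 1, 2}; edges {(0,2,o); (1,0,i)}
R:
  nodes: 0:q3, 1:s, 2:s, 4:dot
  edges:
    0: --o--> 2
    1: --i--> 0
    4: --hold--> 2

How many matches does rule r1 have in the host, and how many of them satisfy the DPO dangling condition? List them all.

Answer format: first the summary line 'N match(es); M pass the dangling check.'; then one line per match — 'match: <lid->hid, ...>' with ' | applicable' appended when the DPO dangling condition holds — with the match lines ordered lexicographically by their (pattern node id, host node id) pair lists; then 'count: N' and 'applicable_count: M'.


4 match(es); 4 pass the dangling check.
match: 0->8, 1->2, 2->1, 3->6, 4->12 | applicable
match: 0->8, 1->2, 2->1, 3->6, 4->13 | applicable
match: 0->8, 1->2, 2->6, 3->1, 4->12 | applicable
match: 0->8, 1->2, 2->6, 3->1, 4->13 | applicable
count: 4
applicable_count: 4


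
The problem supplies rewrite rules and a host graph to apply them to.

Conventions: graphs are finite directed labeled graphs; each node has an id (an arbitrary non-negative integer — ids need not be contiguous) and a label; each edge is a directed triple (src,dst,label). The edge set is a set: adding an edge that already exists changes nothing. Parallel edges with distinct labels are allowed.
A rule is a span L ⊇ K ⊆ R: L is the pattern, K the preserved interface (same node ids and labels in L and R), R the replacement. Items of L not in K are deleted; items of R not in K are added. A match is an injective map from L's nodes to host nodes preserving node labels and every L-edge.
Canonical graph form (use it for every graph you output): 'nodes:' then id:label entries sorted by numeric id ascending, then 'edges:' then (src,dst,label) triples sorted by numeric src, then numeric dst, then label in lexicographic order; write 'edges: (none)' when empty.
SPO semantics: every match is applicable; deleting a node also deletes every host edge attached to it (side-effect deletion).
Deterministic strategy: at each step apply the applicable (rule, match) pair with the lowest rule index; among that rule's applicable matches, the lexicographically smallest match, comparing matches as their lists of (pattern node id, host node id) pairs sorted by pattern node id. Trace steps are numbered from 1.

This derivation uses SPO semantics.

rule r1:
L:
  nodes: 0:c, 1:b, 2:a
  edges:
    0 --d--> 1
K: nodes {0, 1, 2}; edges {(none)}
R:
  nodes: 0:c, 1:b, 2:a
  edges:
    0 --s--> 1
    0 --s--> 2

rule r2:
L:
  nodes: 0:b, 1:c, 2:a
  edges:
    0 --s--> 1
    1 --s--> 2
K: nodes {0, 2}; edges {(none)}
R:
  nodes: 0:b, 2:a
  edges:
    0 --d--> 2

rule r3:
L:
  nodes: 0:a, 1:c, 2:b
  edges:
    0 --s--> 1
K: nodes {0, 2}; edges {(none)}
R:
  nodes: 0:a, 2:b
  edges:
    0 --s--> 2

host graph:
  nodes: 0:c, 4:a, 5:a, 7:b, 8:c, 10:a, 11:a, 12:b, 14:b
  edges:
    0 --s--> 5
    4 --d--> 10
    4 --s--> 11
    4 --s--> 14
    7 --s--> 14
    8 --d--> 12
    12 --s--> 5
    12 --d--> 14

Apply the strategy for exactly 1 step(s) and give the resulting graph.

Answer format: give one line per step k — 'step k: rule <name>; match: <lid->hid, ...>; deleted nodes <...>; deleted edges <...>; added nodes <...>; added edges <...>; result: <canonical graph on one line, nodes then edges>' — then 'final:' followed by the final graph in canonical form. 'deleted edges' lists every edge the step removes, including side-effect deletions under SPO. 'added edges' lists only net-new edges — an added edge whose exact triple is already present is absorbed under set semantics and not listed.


step 1: rule r1; match: 0->8, 1->12, 2->4; deleted nodes (none); deleted edges (8,12,d); added nodes (none); added edges (8,4,s); (8,12,s); result: nodes: 0:c, 4:a, 5:a, 7:b, 8:c, 10:a, 11:a, 12:b, 14:b edges: (0,5,s); (4,10,d); (4,11,s); (4,14,s); (7,14,s); (8,4,s); (8,12,s); (12,5,s); (12,14,d)
final:
nodes: 0:c, 4:a, 5:a, 7:b, 8:c, 10:a, 11:a, 12:b, 14:b
edges: (0,5,s); (4,10,d); (4,11,s); (4,14,s); (7,14,s); (8,4,s); (8,12,s); (12,5,s); (12,14,d)


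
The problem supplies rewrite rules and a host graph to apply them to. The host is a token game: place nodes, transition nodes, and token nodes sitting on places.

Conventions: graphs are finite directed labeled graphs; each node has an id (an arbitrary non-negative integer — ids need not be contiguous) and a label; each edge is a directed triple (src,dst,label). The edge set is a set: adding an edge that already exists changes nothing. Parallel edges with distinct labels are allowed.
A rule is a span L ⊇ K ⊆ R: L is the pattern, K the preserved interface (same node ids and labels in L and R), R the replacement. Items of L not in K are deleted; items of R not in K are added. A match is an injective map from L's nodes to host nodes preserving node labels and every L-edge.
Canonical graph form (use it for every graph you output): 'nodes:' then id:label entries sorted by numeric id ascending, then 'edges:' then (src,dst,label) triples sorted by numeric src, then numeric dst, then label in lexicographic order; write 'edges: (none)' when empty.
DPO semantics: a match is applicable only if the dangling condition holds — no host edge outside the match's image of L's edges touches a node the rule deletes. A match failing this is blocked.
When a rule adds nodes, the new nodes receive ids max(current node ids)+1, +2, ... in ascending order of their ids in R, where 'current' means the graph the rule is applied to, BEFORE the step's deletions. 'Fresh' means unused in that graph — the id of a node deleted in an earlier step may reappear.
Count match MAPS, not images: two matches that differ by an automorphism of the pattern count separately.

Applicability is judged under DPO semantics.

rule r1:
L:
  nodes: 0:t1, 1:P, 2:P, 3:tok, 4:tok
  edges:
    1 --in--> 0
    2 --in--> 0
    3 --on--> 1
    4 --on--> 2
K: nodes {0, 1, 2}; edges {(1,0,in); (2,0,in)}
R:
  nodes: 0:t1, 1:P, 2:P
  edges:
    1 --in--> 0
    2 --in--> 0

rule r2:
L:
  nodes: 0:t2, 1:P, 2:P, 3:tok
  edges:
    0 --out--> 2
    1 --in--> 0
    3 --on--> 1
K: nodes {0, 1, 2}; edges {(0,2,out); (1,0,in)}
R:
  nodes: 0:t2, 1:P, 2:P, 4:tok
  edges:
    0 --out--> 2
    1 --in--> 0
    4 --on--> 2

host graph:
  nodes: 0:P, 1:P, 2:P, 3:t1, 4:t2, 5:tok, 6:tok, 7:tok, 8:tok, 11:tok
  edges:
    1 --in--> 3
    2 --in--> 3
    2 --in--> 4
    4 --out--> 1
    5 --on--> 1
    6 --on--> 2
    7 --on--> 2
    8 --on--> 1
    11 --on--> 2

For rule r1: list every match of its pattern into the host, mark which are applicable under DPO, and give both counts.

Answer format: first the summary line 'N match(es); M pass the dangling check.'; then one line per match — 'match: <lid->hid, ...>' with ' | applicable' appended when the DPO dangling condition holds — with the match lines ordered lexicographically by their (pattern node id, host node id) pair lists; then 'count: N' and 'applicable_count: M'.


12 match(es); 12 pass the dangling check.
match: 0->3, 1->1, 2->2, 3->5, 4->6 | applicable
match: 0->3, 1->1, 2->2, 3->5, 4->7 | applicable
match: 0->3, 1->1, 2->2, 3->5, 4->11 | applicable
match: 0->3, 1->1, 2->2, 3->8, 4->6 | applicable
match: 0->3, 1->1, 2->2, 3->8, 4->7 | applicable
match: 0->3, 1->1, 2->2, 3->8, 4->11 | applicable
match: 0->3, 1->2, 2->1, 3->6, 4->5 | applicable
match: 0->3, 1->2, 2->1, 3->6, 4->8 | applicable
match: 0->3, 1->2, 2->1, 3->7, 4->5 | applicable
match: 0->3, 1->2, 2->1, 3->7, 4->8 | applicable
match: 0->3, 1->2, 2->1, 3->11, 4->5 | applicable
match: 0->3, 1->2, 2->1, 3->11, 4->8 | applicable
count: 12
applicable_count: 12


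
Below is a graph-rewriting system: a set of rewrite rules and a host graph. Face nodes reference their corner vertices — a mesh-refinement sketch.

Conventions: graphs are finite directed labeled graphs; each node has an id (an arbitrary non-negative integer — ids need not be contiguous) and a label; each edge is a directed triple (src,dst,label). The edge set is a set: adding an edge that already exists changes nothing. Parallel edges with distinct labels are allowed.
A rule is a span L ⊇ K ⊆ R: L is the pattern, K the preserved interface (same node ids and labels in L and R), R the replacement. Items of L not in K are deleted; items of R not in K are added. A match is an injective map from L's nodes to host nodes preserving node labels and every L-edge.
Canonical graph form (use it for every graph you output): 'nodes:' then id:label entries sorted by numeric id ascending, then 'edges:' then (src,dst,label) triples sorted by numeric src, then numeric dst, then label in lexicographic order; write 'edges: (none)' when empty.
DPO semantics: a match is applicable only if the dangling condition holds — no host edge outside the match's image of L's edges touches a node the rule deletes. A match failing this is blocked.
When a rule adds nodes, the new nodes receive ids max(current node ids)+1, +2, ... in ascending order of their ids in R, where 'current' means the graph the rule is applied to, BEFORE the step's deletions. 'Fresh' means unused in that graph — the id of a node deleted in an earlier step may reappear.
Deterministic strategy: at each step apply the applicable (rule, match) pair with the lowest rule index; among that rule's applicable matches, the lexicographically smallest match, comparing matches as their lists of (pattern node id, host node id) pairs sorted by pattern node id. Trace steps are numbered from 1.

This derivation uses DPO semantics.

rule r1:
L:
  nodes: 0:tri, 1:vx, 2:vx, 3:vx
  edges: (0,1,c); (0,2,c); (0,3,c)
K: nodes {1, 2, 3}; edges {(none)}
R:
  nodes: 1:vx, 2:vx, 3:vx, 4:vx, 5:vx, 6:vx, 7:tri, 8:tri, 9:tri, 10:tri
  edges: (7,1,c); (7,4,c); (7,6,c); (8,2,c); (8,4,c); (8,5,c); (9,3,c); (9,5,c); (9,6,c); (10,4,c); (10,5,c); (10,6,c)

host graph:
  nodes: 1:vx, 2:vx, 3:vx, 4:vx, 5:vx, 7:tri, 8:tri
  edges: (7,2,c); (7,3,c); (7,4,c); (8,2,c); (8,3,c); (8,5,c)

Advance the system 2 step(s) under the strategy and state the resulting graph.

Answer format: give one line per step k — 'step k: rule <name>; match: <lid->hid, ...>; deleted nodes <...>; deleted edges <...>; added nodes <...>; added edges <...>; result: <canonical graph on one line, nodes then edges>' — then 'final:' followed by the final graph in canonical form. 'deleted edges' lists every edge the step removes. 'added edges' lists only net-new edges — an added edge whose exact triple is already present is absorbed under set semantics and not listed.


step 1: rule r1; match: 0->7, 1->2, 2->3, 3->4; deleted nodes 7; deleted edges (7,2,c); (7,3,c); (7,4,c); added nodes 9, 10, 11, 12, 13, 14, 15; added edges (12,2,c); (12,9,c); (12,11,c); (13,3,c); (13,9,c); (13,10,c); (14,4,c); (14,10,c); (14,11,c); (15,9,c); (15,10,c); (15,11,c); result: nodes: 1:vx, 2:vx, 3:vx, 4:vx, 5:vx, 8:tri, 9:vx, 10:vx, 11:vx, 12:tri, 13:tri, 14:tri, 15:tri edges: (8,2,c); (8,3,c); (8,5,c); (12,2,c); (12,9,c); (12,11,c); (13,3,c); (13,9,c); (13,10,c); (14,4,c); (14,10,c); (14,11,c); (15,9,c); (15,10,c); (15,11,c)
step 2: rule r1; match: 0->8, 1->2, 2->3, 3->5; deleted nodes 8; deleted edges (8,2,c); (8,3,c); (8,5,c); added nodes 16, 17, 18, 19, 20, 21, 22; added edges (19,2,c); (19,16,c); (19,18,c); (20,3,c); (20,16,c); (20,17,c); (21,5,c); (21,17,c); (21,18,c); (22,16,c); (22,17,c); (22,18,c); result: nodes: 1:vx, 2:vx, 3:vx, 4:vx, 5:vx, 9:vx, 10:vx, 11:vx, 12:tri, 13:tri, 14:tri, 15:tri, 16:vx, 17:vx, 18:vx, 19:tri, 20:tri, 21:tri, 22:tri edges: (12,2,c); (12,9,c); (12,11,c); (13,3,c); (13,9,c); (13,10,c); (14,4,c); (14,10,c); (14,11,c); (15,9,c); (15,10,c); (15,11,c); (19,2,c); (19,16,c); (19,18,c); (20,3,c); (20,16,c); (20,17,c); (21,5,c); (21,17,c); (21,18,c); (22,16,c); (22,17,c); (22,18,c)
final:
nodes: 1:vx, 2:vx, 3:vx, 4:vx, 5:vx, 9:vx, 10:vx, 11:vx, 12:tri, 13:tri, 14:tri, 15:tri, 16:vx, 17:vx, 18:vx, 19:tri, 20:tri, 21:tri, 22:tri
edges: (12,2,c); (12,9,c); (12,11,c); (13,3,c); (13,9,c); (13,10,c); (14,4,c); (14,10,c); (14,11,c); (15,9,c); (15,10,c); (15,11,c); (19,2,c); (19,16,c); (19,18,c); (20,3,c); (20,16,c); (20,17,c); (21,5,c); (21,17,c); (21,18,c); (22,16,c); (22,17,c); (22,18,c)


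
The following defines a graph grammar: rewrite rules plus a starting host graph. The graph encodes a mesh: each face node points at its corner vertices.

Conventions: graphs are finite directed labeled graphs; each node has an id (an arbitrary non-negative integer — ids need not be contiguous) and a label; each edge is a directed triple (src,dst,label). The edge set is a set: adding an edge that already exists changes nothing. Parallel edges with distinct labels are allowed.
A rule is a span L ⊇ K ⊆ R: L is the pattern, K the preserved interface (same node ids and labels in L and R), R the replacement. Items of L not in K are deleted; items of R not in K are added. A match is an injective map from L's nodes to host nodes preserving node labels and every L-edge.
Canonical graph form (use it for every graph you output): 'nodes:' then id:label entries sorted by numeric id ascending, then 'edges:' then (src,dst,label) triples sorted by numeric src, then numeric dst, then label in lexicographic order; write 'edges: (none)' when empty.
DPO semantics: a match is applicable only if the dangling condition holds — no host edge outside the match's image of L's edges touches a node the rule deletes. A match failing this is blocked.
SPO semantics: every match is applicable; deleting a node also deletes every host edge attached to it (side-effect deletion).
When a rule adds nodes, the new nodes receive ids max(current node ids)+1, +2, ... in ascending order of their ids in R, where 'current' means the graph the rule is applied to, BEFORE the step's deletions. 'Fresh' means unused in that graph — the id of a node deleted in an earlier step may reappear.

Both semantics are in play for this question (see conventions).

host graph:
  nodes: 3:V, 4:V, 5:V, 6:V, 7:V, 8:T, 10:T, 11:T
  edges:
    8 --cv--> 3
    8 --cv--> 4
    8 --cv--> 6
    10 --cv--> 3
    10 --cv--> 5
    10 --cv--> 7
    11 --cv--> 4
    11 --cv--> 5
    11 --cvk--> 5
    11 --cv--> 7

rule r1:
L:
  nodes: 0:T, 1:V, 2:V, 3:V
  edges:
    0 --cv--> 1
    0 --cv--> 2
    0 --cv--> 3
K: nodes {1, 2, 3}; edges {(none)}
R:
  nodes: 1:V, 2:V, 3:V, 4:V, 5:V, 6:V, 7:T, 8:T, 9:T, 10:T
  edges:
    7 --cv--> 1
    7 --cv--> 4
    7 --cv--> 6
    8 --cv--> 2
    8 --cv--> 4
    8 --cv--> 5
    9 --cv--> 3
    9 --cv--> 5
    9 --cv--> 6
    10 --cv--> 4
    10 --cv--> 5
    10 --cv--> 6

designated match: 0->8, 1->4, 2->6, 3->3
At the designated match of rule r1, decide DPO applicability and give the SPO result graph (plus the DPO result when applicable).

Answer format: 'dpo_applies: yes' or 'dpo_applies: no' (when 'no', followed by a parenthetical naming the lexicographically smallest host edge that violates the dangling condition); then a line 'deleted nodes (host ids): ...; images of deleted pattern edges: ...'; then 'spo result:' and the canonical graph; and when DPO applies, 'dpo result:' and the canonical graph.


dpo_applies: yes
deleted nodes (host ids): 8; images of deleted pattern edges: (8,3,cv); (8,4,cv); (8,6,cv)
spo result:
nodes: 3:V, 4:V, 5:V, 6:V, 7:V, 10:T, 11:T, 12:V, 13:V, 14:V, 15:T, 16:T, 17:T, 18:T
edges: (10,3,cv); (10,5,cv); (10,7,cv); (11,4,cv); (11,5,cv); (11,5,cvk); (11,7,cv); (15,4,cv); (15,12,cv); (15,14,cv); (16,6,cv); (16,12,cv); (16,13,cv); (17,3,cv); (17,13,cv); (17,14,cv); (18,12,cv); (18,13,cv); (18,14,cv)
dpo result:
nodes: 3:V, 4:V, 5:V, 6:V, 7:V, 10:T, 11:T, 12:V, 13:V, 14:V, 15:T, 16:T, 17:T, 18:T
edges: (10,3,cv); (10,5,cv); (10,7,cv); (11,4,cv); (11,5,cv); (11,5,cvk); (11,7,cv); (15,4,cv); (15,12,cv); (15,14,cv); (16,6,cv); (16,12,cv); (16,13,cv); (17,3,cv); (17,13,cv); (17,14,cv); (18,12,cv); (18,13,cv); (18,14,cv)


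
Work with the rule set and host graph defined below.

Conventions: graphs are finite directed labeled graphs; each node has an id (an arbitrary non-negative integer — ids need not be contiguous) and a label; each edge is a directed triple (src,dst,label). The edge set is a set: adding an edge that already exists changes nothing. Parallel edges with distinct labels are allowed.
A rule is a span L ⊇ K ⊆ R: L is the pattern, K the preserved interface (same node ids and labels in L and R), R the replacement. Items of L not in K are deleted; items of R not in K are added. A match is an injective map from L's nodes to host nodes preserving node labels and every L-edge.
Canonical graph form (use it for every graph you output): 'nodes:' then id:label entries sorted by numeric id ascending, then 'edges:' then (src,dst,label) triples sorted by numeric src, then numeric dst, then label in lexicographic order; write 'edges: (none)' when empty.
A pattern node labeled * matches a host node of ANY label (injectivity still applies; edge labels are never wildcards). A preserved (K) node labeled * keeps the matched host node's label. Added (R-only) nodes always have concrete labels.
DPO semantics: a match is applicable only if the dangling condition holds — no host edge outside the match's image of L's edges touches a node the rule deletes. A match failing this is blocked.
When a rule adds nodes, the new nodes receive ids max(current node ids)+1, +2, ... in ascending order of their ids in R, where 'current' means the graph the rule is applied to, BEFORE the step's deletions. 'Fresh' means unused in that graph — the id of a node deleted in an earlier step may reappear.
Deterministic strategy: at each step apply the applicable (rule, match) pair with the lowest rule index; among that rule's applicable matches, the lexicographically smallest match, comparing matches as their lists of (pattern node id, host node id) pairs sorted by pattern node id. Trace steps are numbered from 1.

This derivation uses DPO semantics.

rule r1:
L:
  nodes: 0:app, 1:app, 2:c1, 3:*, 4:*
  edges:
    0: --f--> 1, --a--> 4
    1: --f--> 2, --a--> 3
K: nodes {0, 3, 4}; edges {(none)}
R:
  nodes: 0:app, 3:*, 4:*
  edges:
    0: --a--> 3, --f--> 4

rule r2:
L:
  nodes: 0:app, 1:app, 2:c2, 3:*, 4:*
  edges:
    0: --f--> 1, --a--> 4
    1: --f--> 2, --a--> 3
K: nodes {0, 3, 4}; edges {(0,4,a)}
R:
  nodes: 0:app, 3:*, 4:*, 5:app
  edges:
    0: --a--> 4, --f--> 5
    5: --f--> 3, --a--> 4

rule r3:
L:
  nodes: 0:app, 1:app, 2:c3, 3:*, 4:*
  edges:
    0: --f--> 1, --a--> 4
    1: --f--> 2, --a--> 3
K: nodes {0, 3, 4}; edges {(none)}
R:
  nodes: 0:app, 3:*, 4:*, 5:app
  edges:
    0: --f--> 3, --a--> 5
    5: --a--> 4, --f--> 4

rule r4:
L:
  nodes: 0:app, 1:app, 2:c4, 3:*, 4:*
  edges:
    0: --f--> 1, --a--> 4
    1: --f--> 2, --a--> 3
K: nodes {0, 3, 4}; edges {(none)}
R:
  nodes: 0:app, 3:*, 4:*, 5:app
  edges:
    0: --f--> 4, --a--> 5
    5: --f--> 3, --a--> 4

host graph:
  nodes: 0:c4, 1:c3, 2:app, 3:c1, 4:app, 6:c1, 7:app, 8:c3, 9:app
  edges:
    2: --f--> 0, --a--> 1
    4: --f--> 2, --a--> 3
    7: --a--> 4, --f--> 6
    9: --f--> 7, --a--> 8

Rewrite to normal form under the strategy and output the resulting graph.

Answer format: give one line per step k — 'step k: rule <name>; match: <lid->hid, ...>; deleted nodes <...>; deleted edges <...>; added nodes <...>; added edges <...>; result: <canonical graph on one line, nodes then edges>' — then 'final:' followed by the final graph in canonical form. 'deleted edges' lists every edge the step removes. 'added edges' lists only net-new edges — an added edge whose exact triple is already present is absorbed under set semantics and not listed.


step 1: rule r1; match: 0->9, 1->7, 2->6, 3->4, 4->8; deleted nodes 6, 7; deleted edges (7,4,a); (7,6,f); (9,7,f); (9,8,a); added nodes (none); added edges (9,4,a); (9,8,f); result: nodes: 0:c4, 1:c3, 2:app, 3:c1, 4:app, 8:c3, 9:app edges: (2,0,f); (2,1,a); (4,2,f); (4,3,a); (9,4,a); (9,8,f)
step 2: rule r4; match: 0->4, 1->2, 2->0, 3->1, 4->3; deleted nodes 0, 2; deleted edges (2,0,f); (2,1,a); (4,2,f); (4,3,a); added nodes 10; added edges (4,3,f); (4,10,a); (10,1,f); (10,3,a); result: nodes: 1:c3, 3:c1, 4:app, 8:c3, 9:app, 10:app edges: (4,3,f); (4,10,a); (9,4,a); (9,8,f); (10,1,f); (10,3,a)
final:
nodes: 1:c3, 3:c1, 4:app, 8:c3, 9:app, 10:app
edges: (4,3,f); (4,10,a); (9,4,a); (9,8,f); (10,1,f); (10,3,a)


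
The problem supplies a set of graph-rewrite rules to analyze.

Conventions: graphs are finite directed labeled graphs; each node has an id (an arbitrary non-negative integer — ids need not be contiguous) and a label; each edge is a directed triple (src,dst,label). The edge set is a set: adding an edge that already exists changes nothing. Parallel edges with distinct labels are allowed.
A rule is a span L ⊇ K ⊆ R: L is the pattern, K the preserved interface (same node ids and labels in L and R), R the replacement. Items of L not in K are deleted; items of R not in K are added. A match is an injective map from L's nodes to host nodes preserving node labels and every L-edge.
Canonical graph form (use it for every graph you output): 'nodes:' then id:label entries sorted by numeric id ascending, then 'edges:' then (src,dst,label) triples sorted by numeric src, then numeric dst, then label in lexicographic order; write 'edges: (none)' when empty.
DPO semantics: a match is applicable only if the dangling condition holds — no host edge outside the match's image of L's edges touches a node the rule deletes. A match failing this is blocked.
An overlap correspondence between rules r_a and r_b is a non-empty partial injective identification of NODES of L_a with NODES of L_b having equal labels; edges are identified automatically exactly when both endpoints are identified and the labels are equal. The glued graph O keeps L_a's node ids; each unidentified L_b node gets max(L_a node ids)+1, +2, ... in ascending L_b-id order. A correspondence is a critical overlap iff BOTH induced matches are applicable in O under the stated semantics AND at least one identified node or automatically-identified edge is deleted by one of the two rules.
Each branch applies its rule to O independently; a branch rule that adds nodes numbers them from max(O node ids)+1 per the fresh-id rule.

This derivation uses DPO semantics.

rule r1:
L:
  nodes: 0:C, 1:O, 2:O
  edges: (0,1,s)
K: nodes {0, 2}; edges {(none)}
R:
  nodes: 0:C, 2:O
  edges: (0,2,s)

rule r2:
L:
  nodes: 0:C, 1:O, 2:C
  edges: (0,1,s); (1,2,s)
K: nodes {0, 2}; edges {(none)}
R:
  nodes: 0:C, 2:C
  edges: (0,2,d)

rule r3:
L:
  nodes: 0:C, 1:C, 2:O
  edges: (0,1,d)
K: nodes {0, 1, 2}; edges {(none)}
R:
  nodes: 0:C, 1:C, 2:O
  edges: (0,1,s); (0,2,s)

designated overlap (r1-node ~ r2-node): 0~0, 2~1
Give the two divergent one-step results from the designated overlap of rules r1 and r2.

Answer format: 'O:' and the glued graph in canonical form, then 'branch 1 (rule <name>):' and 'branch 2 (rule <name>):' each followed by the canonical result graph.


O:
nodes: 0:C, 1:O, 2:O, 3:C
edges: (0,1,s); (0,2,s); (2,3,s)
branch 1 (rule r1):
nodes: 0:C, 2:O, 3:C
edges: (0,2,s); (2,3,s)
branch 2 (rule r2):
nodes: 0:C, 1:O, 3:C
edges: (0,1,s); (0,3,d)
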